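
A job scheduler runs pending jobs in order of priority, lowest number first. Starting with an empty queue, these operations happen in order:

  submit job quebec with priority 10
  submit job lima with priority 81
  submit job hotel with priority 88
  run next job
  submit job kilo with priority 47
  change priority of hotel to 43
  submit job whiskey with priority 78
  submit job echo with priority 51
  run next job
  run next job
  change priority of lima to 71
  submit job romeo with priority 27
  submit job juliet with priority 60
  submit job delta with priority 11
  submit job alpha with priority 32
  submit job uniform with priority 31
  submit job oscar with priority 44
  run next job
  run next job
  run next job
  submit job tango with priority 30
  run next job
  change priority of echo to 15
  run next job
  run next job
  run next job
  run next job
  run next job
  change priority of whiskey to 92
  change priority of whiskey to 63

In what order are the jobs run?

add quebec (priority 10) → {quebec:10}
add lima (priority 81) → {quebec:10, lima:81}
add hotel (priority 88) → {quebec:10, lima:81, hotel:88}
run next job → quebec; now {lima:81, hotel:88}
add kilo (priority 47) → {kilo:47, lima:81, hotel:88}
update hotel to priority 43 → {hotel:43, kilo:47, lima:81}
add whiskey (priority 78) → {hotel:43, kilo:47, whiskey:78, lima:81}
add echo (priority 51) → {hotel:43, kilo:47, echo:51, whiskey:78, lima:81}
run next job → hotel; now {kilo:47, echo:51, whiskey:78, lima:81}
run next job → kilo; now {echo:51, whiskey:78, lima:81}
update lima to priority 71 → {echo:51, lima:71, whiskey:78}
add romeo (priority 27) → {romeo:27, echo:51, lima:71, whiskey:78}
add juliet (priority 60) → {romeo:27, echo:51, juliet:60, lima:71, whiskey:78}
add delta (priority 11) → {delta:11, romeo:27, echo:51, juliet:60, lima:71, whiskey:78}
add alpha (priority 32) → {delta:11, romeo:27, alpha:32, echo:51, juliet:60, lima:71, whiskey:78}
add uniform (priority 31) → {delta:11, romeo:27, uniform:31, alpha:32, echo:51, juliet:60, lima:71, whiskey:78}
add oscar (priority 44) → {delta:11, romeo:27, uniform:31, alpha:32, oscar:44, echo:51, juliet:60, lima:71, whiskey:78}
run next job → delta; now {romeo:27, uniform:31, alpha:32, oscar:44, echo:51, juliet:60, lima:71, whiskey:78}
run next job → romeo; now {uniform:31, alpha:32, oscar:44, echo:51, juliet:60, lima:71, whiskey:78}
run next job → uniform; now {alpha:32, oscar:44, echo:51, juliet:60, lima:71, whiskey:78}
add tango (priority 30) → {tango:30, alpha:32, oscar:44, echo:51, juliet:60, lima:71, whiskey:78}
run next job → tango; now {alpha:32, oscar:44, echo:51, juliet:60, lima:71, whiskey:78}
update echo to priority 15 → {echo:15, alpha:32, oscar:44, juliet:60, lima:71, whiskey:78}
run next job → echo; now {alpha:32, oscar:44, juliet:60, lima:71, whiskey:78}
run next job → alpha; now {oscar:44, juliet:60, lima:71, whiskey:78}
run next job → oscar; now {juliet:60, lima:71, whiskey:78}
run next job → juliet; now {lima:71, whiskey:78}
run next job → lima; now {whiskey:78}
update whiskey to priority 92 → {whiskey:92}
update whiskey to priority 63 → {whiskey:63}

quebec → hotel → kilo → delta → romeo → uniform → tango → echo → alpha → oscar → juliet → lima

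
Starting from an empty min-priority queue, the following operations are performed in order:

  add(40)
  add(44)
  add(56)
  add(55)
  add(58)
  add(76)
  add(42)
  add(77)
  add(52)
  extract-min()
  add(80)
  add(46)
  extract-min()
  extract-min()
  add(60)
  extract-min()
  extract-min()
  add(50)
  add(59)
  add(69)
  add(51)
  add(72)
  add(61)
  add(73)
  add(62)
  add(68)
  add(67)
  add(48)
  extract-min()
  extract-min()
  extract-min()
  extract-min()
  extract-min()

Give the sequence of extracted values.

insert 40 → {40}
insert 44 → {40, 44}
insert 56 → {40, 44, 56}
insert 55 → {40, 44, 55, 56}
insert 58 → {40, 44, 55, 56, 58}
insert 76 → {40, 44, 55, 56, 58, 76}
insert 42 → {40, 42, 44, 55, 56, 58, 76}
insert 77 → {40, 42, 44, 55, 56, 58, 76, 77}
insert 52 → {40, 42, 44, 52, 55, 56, 58, 76, 77}
extract-min → 40; now {42, 44, 52, 55, 56, 58, 76, 77}
insert 80 → {42, 44, 52, 55, 56, 58, 76, 77, 80}
insert 46 → {42, 44, 46, 52, 55, 56, 58, 76, 77, 80}
extract-min → 42; now {44, 46, 52, 55, 56, 58, 76, 77, 80}
extract-min → 44; now {46, 52, 55, 56, 58, 76, 77, 80}
insert 60 → {46, 52, 55, 56, 58, 60, 76, 77, 80}
extract-min → 46; now {52, 55, 56, 58, 60, 76, 77, 80}
extract-min → 52; now {55, 56, 58, 60, 76, 77, 80}
insert 50 → {50, 55, 56, 58, 60, 76, 77, 80}
insert 59 → {50, 55, 56, 58, 59, 60, 76, 77, 80}
insert 69 → {50, 55, 56, 58, 59, 60, 69, 76, 77, 80}
insert 51 → {50, 51, 55, 56, 58, 59, 60, 69, 76, 77, 80}
insert 72 → {50, 51, 55, 56, 58, 59, 60, 69, 72, 76, 77, 80}
insert 61 → {50, 51, 55, 56, 58, 59, 60, 61, 69, 72, 76, 77, 80}
insert 73 → {50, 51, 55, 56, 58, 59, 60, 61, 69, 72, 73, 76, 77, 80}
insert 62 → {50, 51, 55, 56, 58, 59, 60, 61, 62, 69, 72, 73, 76, 77, 80}
insert 68 → {50, 51, 55, 56, 58, 59, 60, 61, 62, 68, 69, 72, 73, 76, 77, 80}
insert 67 → {50, 51, 55, 56, 58, 59, 60, 61, 62, 67, 68, 69, 72, 73, 76, 77, 80}
insert 48 → {48, 50, 51, 55, 56, 58, 59, 60, 61, 62, 67, 68, 69, 72, 73, 76, 77, 80}
extract-min → 48; now {50, 51, 55, 56, 58, 59, 60, 61, 62, 67, 68, 69, 72, 73, 76, 77, 80}
extract-min → 50; now {51, 55, 56, 58, 59, 60, 61, 62, 67, 68, 69, 72, 73, 76, 77, 80}
extract-min → 51; now {55, 56, 58, 59, 60, 61, 62, 67, 68, 69, 72, 73, 76, 77, 80}
extract-min → 55; now {56, 58, 59, 60, 61, 62, 67, 68, 69, 72, 73, 76, 77, 80}
extract-min → 56; now {58, 59, 60, 61, 62, 67, 68, 69, 72, 73, 76, 77, 80}

40, 42, 44, 46, 52, 48, 50, 51, 55, 56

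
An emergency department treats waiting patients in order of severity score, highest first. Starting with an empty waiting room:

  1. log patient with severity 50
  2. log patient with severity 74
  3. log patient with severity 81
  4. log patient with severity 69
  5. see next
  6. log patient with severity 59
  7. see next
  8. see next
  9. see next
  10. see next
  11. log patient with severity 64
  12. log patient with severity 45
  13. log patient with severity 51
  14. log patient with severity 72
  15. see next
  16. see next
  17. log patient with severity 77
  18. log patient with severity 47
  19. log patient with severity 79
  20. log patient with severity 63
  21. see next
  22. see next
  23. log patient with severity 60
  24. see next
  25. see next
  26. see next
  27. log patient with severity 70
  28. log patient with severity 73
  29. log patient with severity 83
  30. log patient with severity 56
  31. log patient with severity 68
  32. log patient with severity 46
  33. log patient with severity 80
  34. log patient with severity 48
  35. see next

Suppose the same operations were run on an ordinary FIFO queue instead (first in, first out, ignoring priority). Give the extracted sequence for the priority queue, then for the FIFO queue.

priority queue: 81 → 74 → 69 → 59 → 50 → 72 → 64 → 79 → 77 → 63 → 60 → 51 → 83; FIFO queue: [50, 74, 81, 69, 59, 64, 45, 51, 72, 77, 47, 79, 63]

insert 50 → {50}
insert 74 → {74, 50}
insert 81 → {81, 74, 50}
insert 69 → {81, 74, 69, 50}
see next → 81; now {74, 69, 50}
insert 59 → {74, 69, 59, 50}
see next → 74; now {69, 59, 50}
see next → 69; now {59, 50}
see next → 59; now {50}
see next → 50; now {}
insert 64 → {64}
insert 45 → {64, 45}
insert 51 → {64, 51, 45}
insert 72 → {72, 64, 51, 45}
see next → 72; now {64, 51, 45}
see next → 64; now {51, 45}
insert 77 → {77, 51, 45}
insert 47 → {77, 51, 47, 45}
insert 79 → {79, 77, 51, 47, 45}
insert 63 → {79, 77, 63, 51, 47, 45}
see next → 79; now {77, 63, 51, 47, 45}
see next → 77; now {63, 51, 47, 45}
insert 60 → {63, 60, 51, 47, 45}
see next → 63; now {60, 51, 47, 45}
see next → 60; now {51, 47, 45}
see next → 51; now {47, 45}
insert 70 → {70, 47, 45}
insert 73 → {73, 70, 47, 45}
insert 83 → {83, 73, 70, 47, 45}
insert 56 → {83, 73, 70, 56, 47, 45}
insert 68 → {83, 73, 70, 68, 56, 47, 45}
insert 46 → {83, 73, 70, 68, 56, 47, 46, 45}
insert 80 → {83, 80, 73, 70, 68, 56, 47, 46, 45}
insert 48 → {83, 80, 73, 70, 68, 56, 48, 47, 46, 45}
see next → 83; now {80, 73, 70, 68, 56, 48, 47, 46, 45}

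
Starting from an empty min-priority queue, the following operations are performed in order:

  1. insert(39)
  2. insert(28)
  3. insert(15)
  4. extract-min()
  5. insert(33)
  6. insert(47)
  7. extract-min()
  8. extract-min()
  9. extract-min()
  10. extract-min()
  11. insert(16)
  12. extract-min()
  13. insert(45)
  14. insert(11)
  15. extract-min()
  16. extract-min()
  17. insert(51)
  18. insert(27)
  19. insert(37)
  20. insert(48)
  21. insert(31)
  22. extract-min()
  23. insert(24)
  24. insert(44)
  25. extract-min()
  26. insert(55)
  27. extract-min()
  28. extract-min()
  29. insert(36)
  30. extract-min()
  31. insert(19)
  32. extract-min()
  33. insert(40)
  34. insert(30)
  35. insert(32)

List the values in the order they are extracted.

insert 39 → {39}
insert 28 → {28, 39}
insert 15 → {15, 28, 39}
extract-min → 15; now {28, 39}
insert 33 → {28, 33, 39}
insert 47 → {28, 33, 39, 47}
extract-min → 28; now {33, 39, 47}
extract-min → 33; now {39, 47}
extract-min → 39; now {47}
extract-min → 47; now {}
insert 16 → {16}
extract-min → 16; now {}
insert 45 → {45}
insert 11 → {11, 45}
extract-min → 11; now {45}
extract-min → 45; now {}
insert 51 → {51}
insert 27 → {27, 51}
insert 37 → {27, 37, 51}
insert 48 → {27, 37, 48, 51}
insert 31 → {27, 31, 37, 48, 51}
extract-min → 27; now {31, 37, 48, 51}
insert 24 → {24, 31, 37, 48, 51}
insert 44 → {24, 31, 37, 44, 48, 51}
extract-min → 24; now {31, 37, 44, 48, 51}
insert 55 → {31, 37, 44, 48, 51, 55}
extract-min → 31; now {37, 44, 48, 51, 55}
extract-min → 37; now {44, 48, 51, 55}
insert 36 → {36, 44, 48, 51, 55}
extract-min → 36; now {44, 48, 51, 55}
insert 19 → {19, 44, 48, 51, 55}
extract-min → 19; now {44, 48, 51, 55}
insert 40 → {40, 44, 48, 51, 55}
insert 30 → {30, 40, 44, 48, 51, 55}
insert 32 → {30, 32, 40, 44, 48, 51, 55}

15 → 28 → 33 → 39 → 47 → 16 → 11 → 45 → 27 → 24 → 31 → 37 → 36 → 19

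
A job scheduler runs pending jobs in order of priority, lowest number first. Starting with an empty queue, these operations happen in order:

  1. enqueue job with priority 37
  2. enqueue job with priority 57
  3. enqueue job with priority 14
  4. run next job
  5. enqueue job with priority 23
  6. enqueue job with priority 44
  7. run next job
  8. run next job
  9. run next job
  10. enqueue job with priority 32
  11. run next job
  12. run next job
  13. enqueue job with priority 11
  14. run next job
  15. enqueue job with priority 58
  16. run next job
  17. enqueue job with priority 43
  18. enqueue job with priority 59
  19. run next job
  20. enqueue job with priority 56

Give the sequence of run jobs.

insert 37 → {37}
insert 57 → {37, 57}
insert 14 → {14, 37, 57}
run next job → 14; now {37, 57}
insert 23 → {23, 37, 57}
insert 44 → {23, 37, 44, 57}
run next job → 23; now {37, 44, 57}
run next job → 37; now {44, 57}
run next job → 44; now {57}
insert 32 → {32, 57}
run next job → 32; now {57}
run next job → 57; now {}
insert 11 → {11}
run next job → 11; now {}
insert 58 → {58}
run next job → 58; now {}
insert 43 → {43}
insert 59 → {43, 59}
run next job → 43; now {59}
insert 56 → {56, 59}

14, 23, 37, 44, 32, 57, 11, 58, 43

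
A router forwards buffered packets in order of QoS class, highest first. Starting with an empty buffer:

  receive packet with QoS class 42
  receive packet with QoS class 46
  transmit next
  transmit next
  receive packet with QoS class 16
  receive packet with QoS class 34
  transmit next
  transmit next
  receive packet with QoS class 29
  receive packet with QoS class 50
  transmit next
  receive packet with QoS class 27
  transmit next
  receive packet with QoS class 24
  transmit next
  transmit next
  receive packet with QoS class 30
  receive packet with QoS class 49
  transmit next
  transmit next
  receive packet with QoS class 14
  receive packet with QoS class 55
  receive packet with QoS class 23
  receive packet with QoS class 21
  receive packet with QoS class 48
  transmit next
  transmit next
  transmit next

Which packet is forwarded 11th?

55

insert 42 → {42}
insert 46 → {46, 42}
transmit next → 46; now {42}
transmit next → 42; now {}
insert 16 → {16}
insert 34 → {34, 16}
transmit next → 34; now {16}
transmit next → 16; now {}
insert 29 → {29}
insert 50 → {50, 29}
transmit next → 50; now {29}
insert 27 → {29, 27}
transmit next → 29; now {27}
insert 24 → {27, 24}
transmit next → 27; now {24}
transmit next → 24; now {}
insert 30 → {30}
insert 49 → {49, 30}
transmit next → 49; now {30}
transmit next → 30; now {}
insert 14 → {14}
insert 55 → {55, 14}
insert 23 → {55, 23, 14}
insert 21 → {55, 23, 21, 14}
insert 48 → {55, 48, 23, 21, 14}
transmit next → 55; now {48, 23, 21, 14}
transmit next → 48; now {23, 21, 14}
transmit next → 23; now {21, 14}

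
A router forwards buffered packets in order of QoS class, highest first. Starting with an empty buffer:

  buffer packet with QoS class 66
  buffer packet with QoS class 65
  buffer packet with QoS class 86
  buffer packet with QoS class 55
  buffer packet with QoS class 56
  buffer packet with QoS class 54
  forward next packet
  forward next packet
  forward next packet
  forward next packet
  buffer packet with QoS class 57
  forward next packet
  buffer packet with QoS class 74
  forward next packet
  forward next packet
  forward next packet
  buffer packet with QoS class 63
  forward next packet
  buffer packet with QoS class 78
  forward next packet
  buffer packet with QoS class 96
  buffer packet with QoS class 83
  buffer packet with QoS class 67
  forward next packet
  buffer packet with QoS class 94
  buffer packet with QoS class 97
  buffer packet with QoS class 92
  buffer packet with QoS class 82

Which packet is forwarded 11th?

96

insert 66 → {66}
insert 65 → {66, 65}
insert 86 → {86, 66, 65}
insert 55 → {86, 66, 65, 55}
insert 56 → {86, 66, 65, 56, 55}
insert 54 → {86, 66, 65, 56, 55, 54}
forward next packet → 86; now {66, 65, 56, 55, 54}
forward next packet → 66; now {65, 56, 55, 54}
forward next packet → 65; now {56, 55, 54}
forward next packet → 56; now {55, 54}
insert 57 → {57, 55, 54}
forward next packet → 57; now {55, 54}
insert 74 → {74, 55, 54}
forward next packet → 74; now {55, 54}
forward next packet → 55; now {54}
forward next packet → 54; now {}
insert 63 → {63}
forward next packet → 63; now {}
insert 78 → {78}
forward next packet → 78; now {}
insert 96 → {96}
insert 83 → {96, 83}
insert 67 → {96, 83, 67}
forward next packet → 96; now {83, 67}
insert 94 → {94, 83, 67}
insert 97 → {97, 94, 83, 67}
insert 92 → {97, 94, 92, 83, 67}
insert 82 → {97, 94, 92, 83, 82, 67}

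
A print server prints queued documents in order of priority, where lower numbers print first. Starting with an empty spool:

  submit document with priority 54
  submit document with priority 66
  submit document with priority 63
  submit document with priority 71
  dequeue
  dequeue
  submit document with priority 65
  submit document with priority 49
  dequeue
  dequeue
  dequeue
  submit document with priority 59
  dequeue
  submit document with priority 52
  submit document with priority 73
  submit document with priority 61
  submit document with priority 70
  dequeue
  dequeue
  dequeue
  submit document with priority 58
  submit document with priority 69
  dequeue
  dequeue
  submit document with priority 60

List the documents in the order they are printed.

[54, 63, 49, 65, 66, 59, 52, 61, 70, 58, 69]

insert 54 → {54}
insert 66 → {54, 66}
insert 63 → {54, 63, 66}
insert 71 → {54, 63, 66, 71}
dequeue → 54; now {63, 66, 71}
dequeue → 63; now {66, 71}
insert 65 → {65, 66, 71}
insert 49 → {49, 65, 66, 71}
dequeue → 49; now {65, 66, 71}
dequeue → 65; now {66, 71}
dequeue → 66; now {71}
insert 59 → {59, 71}
dequeue → 59; now {71}
insert 52 → {52, 71}
insert 73 → {52, 71, 73}
insert 61 → {52, 61, 71, 73}
insert 70 → {52, 61, 70, 71, 73}
dequeue → 52; now {61, 70, 71, 73}
dequeue → 61; now {70, 71, 73}
dequeue → 70; now {71, 73}
insert 58 → {58, 71, 73}
insert 69 → {58, 69, 71, 73}
dequeue → 58; now {69, 71, 73}
dequeue → 69; now {71, 73}
insert 60 → {60, 71, 73}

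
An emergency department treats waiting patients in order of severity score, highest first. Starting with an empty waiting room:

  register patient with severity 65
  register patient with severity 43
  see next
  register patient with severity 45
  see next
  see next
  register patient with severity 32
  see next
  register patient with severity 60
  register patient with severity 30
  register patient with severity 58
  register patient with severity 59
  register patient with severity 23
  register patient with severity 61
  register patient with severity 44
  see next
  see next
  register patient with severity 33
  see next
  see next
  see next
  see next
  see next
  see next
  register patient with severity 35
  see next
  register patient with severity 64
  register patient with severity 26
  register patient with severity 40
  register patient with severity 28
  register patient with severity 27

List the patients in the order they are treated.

insert 65 → {65}
insert 43 → {65, 43}
see next → 65; now {43}
insert 45 → {45, 43}
see next → 45; now {43}
see next → 43; now {}
insert 32 → {32}
see next → 32; now {}
insert 60 → {60}
insert 30 → {60, 30}
insert 58 → {60, 58, 30}
insert 59 → {60, 59, 58, 30}
insert 23 → {60, 59, 58, 30, 23}
insert 61 → {61, 60, 59, 58, 30, 23}
insert 44 → {61, 60, 59, 58, 44, 30, 23}
see next → 61; now {60, 59, 58, 44, 30, 23}
see next → 60; now {59, 58, 44, 30, 23}
insert 33 → {59, 58, 44, 33, 30, 23}
see next → 59; now {58, 44, 33, 30, 23}
see next → 58; now {44, 33, 30, 23}
see next → 44; now {33, 30, 23}
see next → 33; now {30, 23}
see next → 30; now {23}
see next → 23; now {}
insert 35 → {35}
see next → 35; now {}
insert 64 → {64}
insert 26 → {64, 26}
insert 40 → {64, 40, 26}
insert 28 → {64, 40, 28, 26}
insert 27 → {64, 40, 28, 27, 26}

65, 45, 43, 32, 61, 60, 59, 58, 44, 33, 30, 23, 35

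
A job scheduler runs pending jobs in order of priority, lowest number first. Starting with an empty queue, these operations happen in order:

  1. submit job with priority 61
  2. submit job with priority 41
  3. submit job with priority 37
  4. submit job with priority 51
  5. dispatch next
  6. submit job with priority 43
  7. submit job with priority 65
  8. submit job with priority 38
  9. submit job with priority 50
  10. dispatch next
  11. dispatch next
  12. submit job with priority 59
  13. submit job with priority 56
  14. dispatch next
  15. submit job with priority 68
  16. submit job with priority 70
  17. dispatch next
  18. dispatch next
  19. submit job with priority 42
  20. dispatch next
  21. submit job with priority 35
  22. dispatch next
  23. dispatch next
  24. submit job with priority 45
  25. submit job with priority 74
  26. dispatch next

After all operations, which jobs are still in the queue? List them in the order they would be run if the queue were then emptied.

insert 61 → {61}
insert 41 → {41, 61}
insert 37 → {37, 41, 61}
insert 51 → {37, 41, 51, 61}
dispatch next → 37; now {41, 51, 61}
insert 43 → {41, 43, 51, 61}
insert 65 → {41, 43, 51, 61, 65}
insert 38 → {38, 41, 43, 51, 61, 65}
insert 50 → {38, 41, 43, 50, 51, 61, 65}
dispatch next → 38; now {41, 43, 50, 51, 61, 65}
dispatch next → 41; now {43, 50, 51, 61, 65}
insert 59 → {43, 50, 51, 59, 61, 65}
insert 56 → {43, 50, 51, 56, 59, 61, 65}
dispatch next → 43; now {50, 51, 56, 59, 61, 65}
insert 68 → {50, 51, 56, 59, 61, 65, 68}
insert 70 → {50, 51, 56, 59, 61, 65, 68, 70}
dispatch next → 50; now {51, 56, 59, 61, 65, 68, 70}
dispatch next → 51; now {56, 59, 61, 65, 68, 70}
insert 42 → {42, 56, 59, 61, 65, 68, 70}
dispatch next → 42; now {56, 59, 61, 65, 68, 70}
insert 35 → {35, 56, 59, 61, 65, 68, 70}
dispatch next → 35; now {56, 59, 61, 65, 68, 70}
dispatch next → 56; now {59, 61, 65, 68, 70}
insert 45 → {45, 59, 61, 65, 68, 70}
insert 74 → {45, 59, 61, 65, 68, 70, 74}
dispatch next → 45; now {59, 61, 65, 68, 70, 74}

59, 61, 65, 68, 70, 74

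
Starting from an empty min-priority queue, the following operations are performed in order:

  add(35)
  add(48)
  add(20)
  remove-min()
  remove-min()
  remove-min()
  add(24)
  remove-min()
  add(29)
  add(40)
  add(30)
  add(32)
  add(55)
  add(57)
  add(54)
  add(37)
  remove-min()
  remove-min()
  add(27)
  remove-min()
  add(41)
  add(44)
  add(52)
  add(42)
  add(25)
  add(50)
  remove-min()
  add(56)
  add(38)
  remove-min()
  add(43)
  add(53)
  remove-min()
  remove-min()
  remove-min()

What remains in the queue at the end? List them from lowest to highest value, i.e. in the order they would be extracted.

41, 42, 43, 44, 50, 52, 53, 54, 55, 56, 57

insert 35 → {35}
insert 48 → {35, 48}
insert 20 → {20, 35, 48}
remove-min → 20; now {35, 48}
remove-min → 35; now {48}
remove-min → 48; now {}
insert 24 → {24}
remove-min → 24; now {}
insert 29 → {29}
insert 40 → {29, 40}
insert 30 → {29, 30, 40}
insert 32 → {29, 30, 32, 40}
insert 55 → {29, 30, 32, 40, 55}
insert 57 → {29, 30, 32, 40, 55, 57}
insert 54 → {29, 30, 32, 40, 54, 55, 57}
insert 37 → {29, 30, 32, 37, 40, 54, 55, 57}
remove-min → 29; now {30, 32, 37, 40, 54, 55, 57}
remove-min → 30; now {32, 37, 40, 54, 55, 57}
insert 27 → {27, 32, 37, 40, 54, 55, 57}
remove-min → 27; now {32, 37, 40, 54, 55, 57}
insert 41 → {32, 37, 40, 41, 54, 55, 57}
insert 44 → {32, 37, 40, 41, 44, 54, 55, 57}
insert 52 → {32, 37, 40, 41, 44, 52, 54, 55, 57}
insert 42 → {32, 37, 40, 41, 42, 44, 52, 54, 55, 57}
insert 25 → {25, 32, 37, 40, 41, 42, 44, 52, 54, 55, 57}
insert 50 → {25, 32, 37, 40, 41, 42, 44, 50, 52, 54, 55, 57}
remove-min → 25; now {32, 37, 40, 41, 42, 44, 50, 52, 54, 55, 57}
insert 56 → {32, 37, 40, 41, 42, 44, 50, 52, 54, 55, 56, 57}
insert 38 → {32, 37, 38, 40, 41, 42, 44, 50, 52, 54, 55, 56, 57}
remove-min → 32; now {37, 38, 40, 41, 42, 44, 50, 52, 54, 55, 56, 57}
insert 43 → {37, 38, 40, 41, 42, 43, 44, 50, 52, 54, 55, 56, 57}
insert 53 → {37, 38, 40, 41, 42, 43, 44, 50, 52, 53, 54, 55, 56, 57}
remove-min → 37; now {38, 40, 41, 42, 43, 44, 50, 52, 53, 54, 55, 56, 57}
remove-min → 38; now {40, 41, 42, 43, 44, 50, 52, 53, 54, 55, 56, 57}
remove-min → 40; now {41, 42, 43, 44, 50, 52, 53, 54, 55, 56, 57}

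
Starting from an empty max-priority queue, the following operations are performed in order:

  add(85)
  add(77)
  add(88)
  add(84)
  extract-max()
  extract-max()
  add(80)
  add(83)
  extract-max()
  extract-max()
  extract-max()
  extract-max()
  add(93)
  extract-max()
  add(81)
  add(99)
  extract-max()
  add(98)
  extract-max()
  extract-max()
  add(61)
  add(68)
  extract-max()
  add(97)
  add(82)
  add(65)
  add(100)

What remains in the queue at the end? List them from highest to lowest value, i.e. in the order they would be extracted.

100, 97, 82, 65, 61

insert 85 → {85}
insert 77 → {85, 77}
insert 88 → {88, 85, 77}
insert 84 → {88, 85, 84, 77}
extract-max → 88; now {85, 84, 77}
extract-max → 85; now {84, 77}
insert 80 → {84, 80, 77}
insert 83 → {84, 83, 80, 77}
extract-max → 84; now {83, 80, 77}
extract-max → 83; now {80, 77}
extract-max → 80; now {77}
extract-max → 77; now {}
insert 93 → {93}
extract-max → 93; now {}
insert 81 → {81}
insert 99 → {99, 81}
extract-max → 99; now {81}
insert 98 → {98, 81}
extract-max → 98; now {81}
extract-max → 81; now {}
insert 61 → {61}
insert 68 → {68, 61}
extract-max → 68; now {61}
insert 97 → {97, 61}
insert 82 → {97, 82, 61}
insert 65 → {97, 82, 65, 61}
insert 100 → {100, 97, 82, 65, 61}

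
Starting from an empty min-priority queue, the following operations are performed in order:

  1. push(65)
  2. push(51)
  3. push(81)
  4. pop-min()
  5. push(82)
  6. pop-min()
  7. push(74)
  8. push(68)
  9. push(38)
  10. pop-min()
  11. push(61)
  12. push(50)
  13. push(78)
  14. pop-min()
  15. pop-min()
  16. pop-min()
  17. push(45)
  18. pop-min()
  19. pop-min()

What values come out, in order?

insert 65 → {65}
insert 51 → {51, 65}
insert 81 → {51, 65, 81}
pop-min → 51; now {65, 81}
insert 82 → {65, 81, 82}
pop-min → 65; now {81, 82}
insert 74 → {74, 81, 82}
insert 68 → {68, 74, 81, 82}
insert 38 → {38, 68, 74, 81, 82}
pop-min → 38; now {68, 74, 81, 82}
insert 61 → {61, 68, 74, 81, 82}
insert 50 → {50, 61, 68, 74, 81, 82}
insert 78 → {50, 61, 68, 74, 78, 81, 82}
pop-min → 50; now {61, 68, 74, 78, 81, 82}
pop-min → 61; now {68, 74, 78, 81, 82}
pop-min → 68; now {74, 78, 81, 82}
insert 45 → {45, 74, 78, 81, 82}
pop-min → 45; now {74, 78, 81, 82}
pop-min → 74; now {78, 81, 82}

51, 65, 38, 50, 61, 68, 45, 74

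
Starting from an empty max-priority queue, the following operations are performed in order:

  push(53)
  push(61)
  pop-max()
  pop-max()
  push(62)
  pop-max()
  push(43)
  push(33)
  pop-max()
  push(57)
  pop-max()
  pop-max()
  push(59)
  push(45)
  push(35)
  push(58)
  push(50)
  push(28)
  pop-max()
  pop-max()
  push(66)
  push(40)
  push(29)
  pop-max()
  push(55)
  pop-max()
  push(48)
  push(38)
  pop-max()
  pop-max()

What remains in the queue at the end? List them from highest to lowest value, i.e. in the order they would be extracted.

insert 53 → {53}
insert 61 → {61, 53}
pop-max → 61; now {53}
pop-max → 53; now {}
insert 62 → {62}
pop-max → 62; now {}
insert 43 → {43}
insert 33 → {43, 33}
pop-max → 43; now {33}
insert 57 → {57, 33}
pop-max → 57; now {33}
pop-max → 33; now {}
insert 59 → {59}
insert 45 → {59, 45}
insert 35 → {59, 45, 35}
insert 58 → {59, 58, 45, 35}
insert 50 → {59, 58, 50, 45, 35}
insert 28 → {59, 58, 50, 45, 35, 28}
pop-max → 59; now {58, 50, 45, 35, 28}
pop-max → 58; now {50, 45, 35, 28}
insert 66 → {66, 50, 45, 35, 28}
insert 40 → {66, 50, 45, 40, 35, 28}
insert 29 → {66, 50, 45, 40, 35, 29, 28}
pop-max → 66; now {50, 45, 40, 35, 29, 28}
insert 55 → {55, 50, 45, 40, 35, 29, 28}
pop-max → 55; now {50, 45, 40, 35, 29, 28}
insert 48 → {50, 48, 45, 40, 35, 29, 28}
insert 38 → {50, 48, 45, 40, 38, 35, 29, 28}
pop-max → 50; now {48, 45, 40, 38, 35, 29, 28}
pop-max → 48; now {45, 40, 38, 35, 29, 28}

45, 40, 38, 35, 29, 28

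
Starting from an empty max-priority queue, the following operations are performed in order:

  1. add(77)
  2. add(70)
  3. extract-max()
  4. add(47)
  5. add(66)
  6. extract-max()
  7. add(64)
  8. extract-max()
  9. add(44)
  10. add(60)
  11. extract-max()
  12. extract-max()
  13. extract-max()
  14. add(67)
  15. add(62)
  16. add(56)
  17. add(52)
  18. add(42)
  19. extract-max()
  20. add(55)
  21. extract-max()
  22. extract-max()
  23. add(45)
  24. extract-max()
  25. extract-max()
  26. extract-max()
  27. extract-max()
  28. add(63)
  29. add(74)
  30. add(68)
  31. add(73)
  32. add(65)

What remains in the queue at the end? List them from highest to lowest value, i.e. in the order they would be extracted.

insert 77 → {77}
insert 70 → {77, 70}
extract-max → 77; now {70}
insert 47 → {70, 47}
insert 66 → {70, 66, 47}
extract-max → 70; now {66, 47}
insert 64 → {66, 64, 47}
extract-max → 66; now {64, 47}
insert 44 → {64, 47, 44}
insert 60 → {64, 60, 47, 44}
extract-max → 64; now {60, 47, 44}
extract-max → 60; now {47, 44}
extract-max → 47; now {44}
insert 67 → {67, 44}
insert 62 → {67, 62, 44}
insert 56 → {67, 62, 56, 44}
insert 52 → {67, 62, 56, 52, 44}
insert 42 → {67, 62, 56, 52, 44, 42}
extract-max → 67; now {62, 56, 52, 44, 42}
insert 55 → {62, 56, 55, 52, 44, 42}
extract-max → 62; now {56, 55, 52, 44, 42}
extract-max → 56; now {55, 52, 44, 42}
insert 45 → {55, 52, 45, 44, 42}
extract-max → 55; now {52, 45, 44, 42}
extract-max → 52; now {45, 44, 42}
extract-max → 45; now {44, 42}
extract-max → 44; now {42}
insert 63 → {63, 42}
insert 74 → {74, 63, 42}
insert 68 → {74, 68, 63, 42}
insert 73 → {74, 73, 68, 63, 42}
insert 65 → {74, 73, 68, 65, 63, 42}

[74, 73, 68, 65, 63, 42]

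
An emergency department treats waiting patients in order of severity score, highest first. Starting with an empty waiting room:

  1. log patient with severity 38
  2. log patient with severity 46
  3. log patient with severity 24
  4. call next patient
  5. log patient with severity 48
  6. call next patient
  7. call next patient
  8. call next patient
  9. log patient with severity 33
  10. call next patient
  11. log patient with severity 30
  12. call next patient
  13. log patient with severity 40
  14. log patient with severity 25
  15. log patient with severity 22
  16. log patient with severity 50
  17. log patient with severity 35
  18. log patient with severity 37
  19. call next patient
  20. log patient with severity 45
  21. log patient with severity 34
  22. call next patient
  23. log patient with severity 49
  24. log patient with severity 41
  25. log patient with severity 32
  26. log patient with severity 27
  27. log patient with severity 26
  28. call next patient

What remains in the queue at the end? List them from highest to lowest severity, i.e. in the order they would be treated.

[41, 40, 37, 35, 34, 32, 27, 26, 25, 22]

insert 38 → {38}
insert 46 → {46, 38}
insert 24 → {46, 38, 24}
call next patient → 46; now {38, 24}
insert 48 → {48, 38, 24}
call next patient → 48; now {38, 24}
call next patient → 38; now {24}
call next patient → 24; now {}
insert 33 → {33}
call next patient → 33; now {}
insert 30 → {30}
call next patient → 30; now {}
insert 40 → {40}
insert 25 → {40, 25}
insert 22 → {40, 25, 22}
insert 50 → {50, 40, 25, 22}
insert 35 → {50, 40, 35, 25, 22}
insert 37 → {50, 40, 37, 35, 25, 22}
call next patient → 50; now {40, 37, 35, 25, 22}
insert 45 → {45, 40, 37, 35, 25, 22}
insert 34 → {45, 40, 37, 35, 34, 25, 22}
call next patient → 45; now {40, 37, 35, 34, 25, 22}
insert 49 → {49, 40, 37, 35, 34, 25, 22}
insert 41 → {49, 41, 40, 37, 35, 34, 25, 22}
insert 32 → {49, 41, 40, 37, 35, 34, 32, 25, 22}
insert 27 → {49, 41, 40, 37, 35, 34, 32, 27, 25, 22}
insert 26 → {49, 41, 40, 37, 35, 34, 32, 27, 26, 25, 22}
call next patient → 49; now {41, 40, 37, 35, 34, 32, 27, 26, 25, 22}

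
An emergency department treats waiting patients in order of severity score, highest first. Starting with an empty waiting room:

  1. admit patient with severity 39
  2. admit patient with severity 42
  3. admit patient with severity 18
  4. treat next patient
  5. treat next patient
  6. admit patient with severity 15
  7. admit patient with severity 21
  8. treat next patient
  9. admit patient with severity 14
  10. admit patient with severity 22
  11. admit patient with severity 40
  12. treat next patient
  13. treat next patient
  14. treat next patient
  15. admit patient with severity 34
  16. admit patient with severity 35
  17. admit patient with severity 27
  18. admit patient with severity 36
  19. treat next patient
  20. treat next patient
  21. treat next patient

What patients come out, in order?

42, 39, 21, 40, 22, 18, 36, 35, 34

insert 39 → {39}
insert 42 → {42, 39}
insert 18 → {42, 39, 18}
treat next patient → 42; now {39, 18}
treat next patient → 39; now {18}
insert 15 → {18, 15}
insert 21 → {21, 18, 15}
treat next patient → 21; now {18, 15}
insert 14 → {18, 15, 14}
insert 22 → {22, 18, 15, 14}
insert 40 → {40, 22, 18, 15, 14}
treat next patient → 40; now {22, 18, 15, 14}
treat next patient → 22; now {18, 15, 14}
treat next patient → 18; now {15, 14}
insert 34 → {34, 15, 14}
insert 35 → {35, 34, 15, 14}
insert 27 → {35, 34, 27, 15, 14}
insert 36 → {36, 35, 34, 27, 15, 14}
treat next patient → 36; now {35, 34, 27, 15, 14}
treat next patient → 35; now {34, 27, 15, 14}
treat next patient → 34; now {27, 15, 14}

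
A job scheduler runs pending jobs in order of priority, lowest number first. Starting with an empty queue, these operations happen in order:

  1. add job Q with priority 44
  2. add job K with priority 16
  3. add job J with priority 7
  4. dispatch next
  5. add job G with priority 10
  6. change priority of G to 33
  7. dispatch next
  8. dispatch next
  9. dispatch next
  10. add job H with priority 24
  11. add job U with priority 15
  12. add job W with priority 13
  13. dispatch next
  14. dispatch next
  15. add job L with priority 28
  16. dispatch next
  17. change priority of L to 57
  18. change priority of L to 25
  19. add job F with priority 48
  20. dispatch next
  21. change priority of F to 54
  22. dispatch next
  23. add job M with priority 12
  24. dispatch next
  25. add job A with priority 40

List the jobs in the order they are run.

add Q (priority 44) → {Q:44}
add K (priority 16) → {K:16, Q:44}
add J (priority 7) → {J:7, K:16, Q:44}
dispatch next → J; now {K:16, Q:44}
add G (priority 10) → {G:10, K:16, Q:44}
update G to priority 33 → {K:16, G:33, Q:44}
dispatch next → K; now {G:33, Q:44}
dispatch next → G; now {Q:44}
dispatch next → Q; now {}
add H (priority 24) → {H:24}
add U (priority 15) → {U:15, H:24}
add W (priority 13) → {W:13, U:15, H:24}
dispatch next → W; now {U:15, H:24}
dispatch next → U; now {H:24}
add L (priority 28) → {H:24, L:28}
dispatch next → H; now {L:28}
update L to priority 57 → {L:57}
update L to priority 25 → {L:25}
add F (priority 48) → {L:25, F:48}
dispatch next → L; now {F:48}
update F to priority 54 → {F:54}
dispatch next → F; now {}
add M (priority 12) → {M:12}
dispatch next → M; now {}
add A (priority 40) → {A:40}

J, K, G, Q, W, U, H, L, F, M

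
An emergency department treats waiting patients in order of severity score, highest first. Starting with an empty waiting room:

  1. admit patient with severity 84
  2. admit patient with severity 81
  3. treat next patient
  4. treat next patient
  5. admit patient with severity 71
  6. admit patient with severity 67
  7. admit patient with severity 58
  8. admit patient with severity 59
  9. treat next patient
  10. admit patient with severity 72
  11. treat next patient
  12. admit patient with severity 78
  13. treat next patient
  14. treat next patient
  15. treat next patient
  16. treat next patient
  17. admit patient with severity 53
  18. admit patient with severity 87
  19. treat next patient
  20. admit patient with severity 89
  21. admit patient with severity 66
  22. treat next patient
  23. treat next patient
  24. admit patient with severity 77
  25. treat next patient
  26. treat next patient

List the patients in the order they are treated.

insert 84 → {84}
insert 81 → {84, 81}
treat next patient → 84; now {81}
treat next patient → 81; now {}
insert 71 → {71}
insert 67 → {71, 67}
insert 58 → {71, 67, 58}
insert 59 → {71, 67, 59, 58}
treat next patient → 71; now {67, 59, 58}
insert 72 → {72, 67, 59, 58}
treat next patient → 72; now {67, 59, 58}
insert 78 → {78, 67, 59, 58}
treat next patient → 78; now {67, 59, 58}
treat next patient → 67; now {59, 58}
treat next patient → 59; now {58}
treat next patient → 58; now {}
insert 53 → {53}
insert 87 → {87, 53}
treat next patient → 87; now {53}
insert 89 → {89, 53}
insert 66 → {89, 66, 53}
treat next patient → 89; now {66, 53}
treat next patient → 66; now {53}
insert 77 → {77, 53}
treat next patient → 77; now {53}
treat next patient → 53; now {}

84 → 81 → 71 → 72 → 78 → 67 → 59 → 58 → 87 → 89 → 66 → 77 → 53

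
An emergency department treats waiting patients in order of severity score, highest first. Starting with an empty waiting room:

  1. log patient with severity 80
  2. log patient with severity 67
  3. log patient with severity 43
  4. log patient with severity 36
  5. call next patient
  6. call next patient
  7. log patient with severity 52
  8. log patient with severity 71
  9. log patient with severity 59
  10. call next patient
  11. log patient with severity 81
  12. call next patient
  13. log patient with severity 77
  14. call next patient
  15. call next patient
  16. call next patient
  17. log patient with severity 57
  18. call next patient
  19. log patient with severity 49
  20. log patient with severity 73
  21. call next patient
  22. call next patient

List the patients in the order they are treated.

insert 80 → {80}
insert 67 → {80, 67}
insert 43 → {80, 67, 43}
insert 36 → {80, 67, 43, 36}
call next patient → 80; now {67, 43, 36}
call next patient → 67; now {43, 36}
insert 52 → {52, 43, 36}
insert 71 → {71, 52, 43, 36}
insert 59 → {71, 59, 52, 43, 36}
call next patient → 71; now {59, 52, 43, 36}
insert 81 → {81, 59, 52, 43, 36}
call next patient → 81; now {59, 52, 43, 36}
insert 77 → {77, 59, 52, 43, 36}
call next patient → 77; now {59, 52, 43, 36}
call next patient → 59; now {52, 43, 36}
call next patient → 52; now {43, 36}
insert 57 → {57, 43, 36}
call next patient → 57; now {43, 36}
insert 49 → {49, 43, 36}
insert 73 → {73, 49, 43, 36}
call next patient → 73; now {49, 43, 36}
call next patient → 49; now {43, 36}

80 → 67 → 71 → 81 → 77 → 59 → 52 → 57 → 73 → 49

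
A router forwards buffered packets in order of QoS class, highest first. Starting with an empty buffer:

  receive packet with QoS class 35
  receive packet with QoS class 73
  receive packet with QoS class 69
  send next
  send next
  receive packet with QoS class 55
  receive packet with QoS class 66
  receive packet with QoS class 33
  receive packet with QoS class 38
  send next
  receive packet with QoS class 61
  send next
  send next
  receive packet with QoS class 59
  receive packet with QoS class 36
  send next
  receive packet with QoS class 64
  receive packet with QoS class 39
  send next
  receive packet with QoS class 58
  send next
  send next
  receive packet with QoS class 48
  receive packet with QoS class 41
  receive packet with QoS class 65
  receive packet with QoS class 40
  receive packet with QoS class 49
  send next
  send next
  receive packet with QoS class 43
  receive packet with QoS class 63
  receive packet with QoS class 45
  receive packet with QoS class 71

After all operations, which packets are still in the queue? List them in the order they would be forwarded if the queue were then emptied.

insert 35 → {35}
insert 73 → {73, 35}
insert 69 → {73, 69, 35}
send next → 73; now {69, 35}
send next → 69; now {35}
insert 55 → {55, 35}
insert 66 → {66, 55, 35}
insert 33 → {66, 55, 35, 33}
insert 38 → {66, 55, 38, 35, 33}
send next → 66; now {55, 38, 35, 33}
insert 61 → {61, 55, 38, 35, 33}
send next → 61; now {55, 38, 35, 33}
send next → 55; now {38, 35, 33}
insert 59 → {59, 38, 35, 33}
insert 36 → {59, 38, 36, 35, 33}
send next → 59; now {38, 36, 35, 33}
insert 64 → {64, 38, 36, 35, 33}
insert 39 → {64, 39, 38, 36, 35, 33}
send next → 64; now {39, 38, 36, 35, 33}
insert 58 → {58, 39, 38, 36, 35, 33}
send next → 58; now {39, 38, 36, 35, 33}
send next → 39; now {38, 36, 35, 33}
insert 48 → {48, 38, 36, 35, 33}
insert 41 → {48, 41, 38, 36, 35, 33}
insert 65 → {65, 48, 41, 38, 36, 35, 33}
insert 40 → {65, 48, 41, 40, 38, 36, 35, 33}
insert 49 → {65, 49, 48, 41, 40, 38, 36, 35, 33}
send next → 65; now {49, 48, 41, 40, 38, 36, 35, 33}
send next → 49; now {48, 41, 40, 38, 36, 35, 33}
insert 43 → {48, 43, 41, 40, 38, 36, 35, 33}
insert 63 → {63, 48, 43, 41, 40, 38, 36, 35, 33}
insert 45 → {63, 48, 45, 43, 41, 40, 38, 36, 35, 33}
insert 71 → {71, 63, 48, 45, 43, 41, 40, 38, 36, 35, 33}

[71, 63, 48, 45, 43, 41, 40, 38, 36, 35, 33]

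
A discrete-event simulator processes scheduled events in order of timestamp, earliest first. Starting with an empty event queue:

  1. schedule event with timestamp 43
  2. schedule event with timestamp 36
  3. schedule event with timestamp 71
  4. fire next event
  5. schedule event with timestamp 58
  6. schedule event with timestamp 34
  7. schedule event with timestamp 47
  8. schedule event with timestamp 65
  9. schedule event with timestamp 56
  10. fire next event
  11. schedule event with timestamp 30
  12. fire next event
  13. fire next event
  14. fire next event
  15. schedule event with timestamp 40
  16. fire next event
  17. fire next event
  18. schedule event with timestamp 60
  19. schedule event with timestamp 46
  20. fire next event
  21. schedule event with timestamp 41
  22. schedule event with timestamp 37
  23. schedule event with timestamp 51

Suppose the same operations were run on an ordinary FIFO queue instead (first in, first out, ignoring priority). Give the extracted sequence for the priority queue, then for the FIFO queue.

priority queue: 36, 34, 30, 43, 47, 40, 56, 46; FIFO queue: 43, 36, 71, 58, 34, 47, 65, 56

insert 43 → {43}
insert 36 → {36, 43}
insert 71 → {36, 43, 71}
fire next event → 36; now {43, 71}
insert 58 → {43, 58, 71}
insert 34 → {34, 43, 58, 71}
insert 47 → {34, 43, 47, 58, 71}
insert 65 → {34, 43, 47, 58, 65, 71}
insert 56 → {34, 43, 47, 56, 58, 65, 71}
fire next event → 34; now {43, 47, 56, 58, 65, 71}
insert 30 → {30, 43, 47, 56, 58, 65, 71}
fire next event → 30; now {43, 47, 56, 58, 65, 71}
fire next event → 43; now {47, 56, 58, 65, 71}
fire next event → 47; now {56, 58, 65, 71}
insert 40 → {40, 56, 58, 65, 71}
fire next event → 40; now {56, 58, 65, 71}
fire next event → 56; now {58, 65, 71}
insert 60 → {58, 60, 65, 71}
insert 46 → {46, 58, 60, 65, 71}
fire next event → 46; now {58, 60, 65, 71}
insert 41 → {41, 58, 60, 65, 71}
insert 37 → {37, 41, 58, 60, 65, 71}
insert 51 → {37, 41, 51, 58, 60, 65, 71}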